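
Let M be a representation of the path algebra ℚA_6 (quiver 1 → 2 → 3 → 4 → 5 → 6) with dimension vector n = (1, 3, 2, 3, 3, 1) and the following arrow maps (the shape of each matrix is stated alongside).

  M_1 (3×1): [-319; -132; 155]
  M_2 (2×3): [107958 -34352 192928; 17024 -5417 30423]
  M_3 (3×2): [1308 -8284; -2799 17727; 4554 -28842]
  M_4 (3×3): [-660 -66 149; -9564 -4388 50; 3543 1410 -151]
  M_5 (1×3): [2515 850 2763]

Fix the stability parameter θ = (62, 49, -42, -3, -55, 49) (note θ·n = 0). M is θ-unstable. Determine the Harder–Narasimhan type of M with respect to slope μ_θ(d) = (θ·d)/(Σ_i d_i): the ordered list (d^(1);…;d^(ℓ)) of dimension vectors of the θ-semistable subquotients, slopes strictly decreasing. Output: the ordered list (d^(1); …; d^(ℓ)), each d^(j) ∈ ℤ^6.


Via rank(M_{q-1}∘⋯∘M_p): M ≅ I[1,4], I[2,2], I[2,3], I[4,5], I[4,6], I[5,5].
μ_θ-semistable layers: μ^(1)=49; μ^(2)=33/2; μ^(3)=7/2; μ^(4)=-29; μ^(5)=-55

((0, 1, 0, 0, 0, 1); (1, 1, 1, 1, 0, 0); (0, 1, 1, 0, 0, 0); (0, 0, 0, 2, 2, 0); (0, 0, 0, 0, 1, 0))


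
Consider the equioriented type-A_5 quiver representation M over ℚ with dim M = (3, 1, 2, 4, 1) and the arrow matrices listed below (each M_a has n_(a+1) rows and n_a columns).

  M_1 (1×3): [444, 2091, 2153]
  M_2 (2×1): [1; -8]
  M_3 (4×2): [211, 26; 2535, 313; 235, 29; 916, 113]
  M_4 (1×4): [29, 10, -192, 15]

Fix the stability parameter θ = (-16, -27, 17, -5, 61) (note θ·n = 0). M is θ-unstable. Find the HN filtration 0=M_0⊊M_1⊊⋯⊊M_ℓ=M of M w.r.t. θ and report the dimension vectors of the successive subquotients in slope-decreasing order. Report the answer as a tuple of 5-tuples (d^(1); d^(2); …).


Interval decomposition of M: I[1,1]^2, I[1,5], I[3,4], I[4,4]^2.
HN type (ℓ=5): μ^(1)=61; μ^(2)=6; μ^(3)=-5; μ^(4)=-16; μ^(5)=-43/2

((0, 0, 0, 0, 1); (0, 0, 2, 2, 0); (0, 0, 0, 2, 0); (2, 0, 0, 0, 0); (1, 1, 0, 0, 0))


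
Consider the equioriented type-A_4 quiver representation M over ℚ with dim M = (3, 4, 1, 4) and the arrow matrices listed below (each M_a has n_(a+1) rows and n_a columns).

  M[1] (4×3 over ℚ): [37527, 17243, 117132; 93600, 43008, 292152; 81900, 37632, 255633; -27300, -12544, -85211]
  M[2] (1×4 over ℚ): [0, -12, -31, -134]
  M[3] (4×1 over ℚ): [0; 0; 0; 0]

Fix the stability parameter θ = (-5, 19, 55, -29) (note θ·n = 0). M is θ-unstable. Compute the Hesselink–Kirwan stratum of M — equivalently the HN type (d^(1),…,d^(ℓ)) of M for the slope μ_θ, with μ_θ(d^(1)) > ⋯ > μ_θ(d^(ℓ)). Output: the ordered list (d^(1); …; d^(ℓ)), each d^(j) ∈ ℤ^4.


Interval decomposition of M: I[1,1], I[1,2], I[1,3], I[2,2]^2, I[4,4]^4.
HN type (ℓ=4): μ^(1)=55; μ^(2)=19; μ^(3)=-5; μ^(4)=-29

((0, 0, 1, 0); (0, 4, 0, 0); (3, 0, 0, 0); (0, 0, 0, 4))


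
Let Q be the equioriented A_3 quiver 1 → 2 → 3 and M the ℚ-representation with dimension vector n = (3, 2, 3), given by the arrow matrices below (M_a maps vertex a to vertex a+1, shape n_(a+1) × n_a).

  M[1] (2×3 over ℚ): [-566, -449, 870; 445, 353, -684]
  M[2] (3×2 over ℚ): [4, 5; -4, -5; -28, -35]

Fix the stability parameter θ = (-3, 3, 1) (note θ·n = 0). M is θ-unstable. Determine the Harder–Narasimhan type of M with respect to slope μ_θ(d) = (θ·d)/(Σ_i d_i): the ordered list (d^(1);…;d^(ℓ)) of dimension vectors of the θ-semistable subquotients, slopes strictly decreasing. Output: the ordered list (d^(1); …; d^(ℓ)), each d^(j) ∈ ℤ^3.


Barcode: M ≅ I[1,1], I[1,2], I[1,3], I[3,3]^2. HN layers by μ_θ (4 steps, strictly decreasing):
  μ^(1)=3; μ^(2)=2; μ^(3)=1; μ^(4)=-3

((0, 1, 0); (0, 1, 1); (0, 0, 2); (3, 0, 0))


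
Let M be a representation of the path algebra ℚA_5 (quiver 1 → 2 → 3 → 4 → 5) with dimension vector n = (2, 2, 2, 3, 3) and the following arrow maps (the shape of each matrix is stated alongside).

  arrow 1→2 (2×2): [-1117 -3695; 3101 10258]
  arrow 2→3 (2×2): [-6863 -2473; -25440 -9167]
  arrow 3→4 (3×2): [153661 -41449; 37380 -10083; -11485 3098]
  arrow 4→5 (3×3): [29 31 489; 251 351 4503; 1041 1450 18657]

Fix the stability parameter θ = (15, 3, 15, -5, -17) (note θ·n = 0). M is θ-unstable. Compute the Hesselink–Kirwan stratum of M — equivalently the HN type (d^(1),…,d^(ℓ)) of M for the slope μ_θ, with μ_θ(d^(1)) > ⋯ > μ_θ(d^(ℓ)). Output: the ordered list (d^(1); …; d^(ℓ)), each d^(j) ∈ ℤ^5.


Via rank(M_{q-1}∘⋯∘M_p): M ≅ I[1,4], I[1,5], I[4,5], I[5,5].
μ_θ-semistable layers: μ^(1)=7; μ^(2)=11/5; μ^(3)=-11; μ^(4)=-17

((1, 1, 1, 1, 0); (1, 1, 1, 1, 1); (0, 0, 0, 1, 1); (0, 0, 0, 0, 1))


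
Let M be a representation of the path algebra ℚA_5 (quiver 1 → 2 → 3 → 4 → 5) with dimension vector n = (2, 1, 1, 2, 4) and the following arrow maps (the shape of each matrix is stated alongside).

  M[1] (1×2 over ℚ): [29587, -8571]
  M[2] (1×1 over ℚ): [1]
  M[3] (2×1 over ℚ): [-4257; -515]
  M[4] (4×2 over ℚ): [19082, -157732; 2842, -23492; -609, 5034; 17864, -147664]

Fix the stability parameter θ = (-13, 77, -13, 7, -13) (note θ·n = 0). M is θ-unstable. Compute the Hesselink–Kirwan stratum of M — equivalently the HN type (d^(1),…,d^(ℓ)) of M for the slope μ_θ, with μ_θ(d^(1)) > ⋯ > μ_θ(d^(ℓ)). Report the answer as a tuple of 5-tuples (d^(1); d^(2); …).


Interval decomposition of M: I[1,1], I[1,5], I[4,4], I[5,5]^3.
HN type (ℓ=3): μ^(1)=29/2; μ^(2)=7; μ^(3)=-13

((0, 1, 1, 1, 1); (0, 0, 0, 1, 0); (2, 0, 0, 0, 3))


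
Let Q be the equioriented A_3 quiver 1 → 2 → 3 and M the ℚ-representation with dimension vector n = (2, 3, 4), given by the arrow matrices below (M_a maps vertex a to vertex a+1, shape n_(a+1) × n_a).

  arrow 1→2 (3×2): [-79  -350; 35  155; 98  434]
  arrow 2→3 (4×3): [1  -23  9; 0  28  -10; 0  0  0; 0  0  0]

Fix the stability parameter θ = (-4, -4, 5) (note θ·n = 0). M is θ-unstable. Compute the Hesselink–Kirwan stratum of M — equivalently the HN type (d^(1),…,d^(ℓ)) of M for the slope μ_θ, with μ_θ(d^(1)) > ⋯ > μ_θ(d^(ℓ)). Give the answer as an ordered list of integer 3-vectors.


Barcode: M ≅ I[1,2], I[1,3], I[2,3], I[3,3]^2. HN layers by μ_θ (2 steps, strictly decreasing):
  μ^(1)=5; μ^(2)=-4

((0, 0, 4); (2, 3, 0))


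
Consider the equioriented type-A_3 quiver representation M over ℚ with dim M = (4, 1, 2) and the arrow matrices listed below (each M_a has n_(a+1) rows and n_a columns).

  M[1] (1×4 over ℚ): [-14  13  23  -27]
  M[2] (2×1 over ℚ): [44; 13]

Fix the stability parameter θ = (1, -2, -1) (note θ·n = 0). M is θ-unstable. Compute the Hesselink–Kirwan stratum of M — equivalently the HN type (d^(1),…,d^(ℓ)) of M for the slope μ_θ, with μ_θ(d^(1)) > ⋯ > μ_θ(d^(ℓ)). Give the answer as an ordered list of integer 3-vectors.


Via rank(M_{q-1}∘⋯∘M_p): M ≅ I[1,1]^3, I[1,3], I[3,3].
μ_θ-semistable layers: μ^(1)=1; μ^(2)=-2/3; μ^(3)=-1

((3, 0, 0); (1, 1, 1); (0, 0, 1))


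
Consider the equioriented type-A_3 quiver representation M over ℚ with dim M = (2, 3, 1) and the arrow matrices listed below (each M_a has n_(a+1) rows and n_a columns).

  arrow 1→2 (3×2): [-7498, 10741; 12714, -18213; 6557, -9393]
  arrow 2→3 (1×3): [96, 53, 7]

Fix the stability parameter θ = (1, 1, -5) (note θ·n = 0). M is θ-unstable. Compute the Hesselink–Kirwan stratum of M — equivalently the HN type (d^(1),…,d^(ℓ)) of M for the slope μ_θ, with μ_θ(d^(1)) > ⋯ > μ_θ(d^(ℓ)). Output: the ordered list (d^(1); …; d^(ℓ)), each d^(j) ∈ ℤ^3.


Interval decomposition of M: I[1,2], I[1,3], I[2,2].
HN type (ℓ=2): μ^(1)=1; μ^(2)=-1

((1, 2, 0); (1, 1, 1))


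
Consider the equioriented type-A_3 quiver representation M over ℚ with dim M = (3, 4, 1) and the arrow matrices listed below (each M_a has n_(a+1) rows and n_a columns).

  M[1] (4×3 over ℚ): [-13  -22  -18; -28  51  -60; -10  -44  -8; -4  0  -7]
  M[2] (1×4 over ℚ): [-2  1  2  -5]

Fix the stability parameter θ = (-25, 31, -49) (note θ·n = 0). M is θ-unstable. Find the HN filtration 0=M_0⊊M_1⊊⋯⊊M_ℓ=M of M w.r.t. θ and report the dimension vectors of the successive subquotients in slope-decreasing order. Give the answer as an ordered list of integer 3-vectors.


Barcode: M ≅ I[1,2]^2, I[1,3], I[2,2]. HN layers by μ_θ (3 steps, strictly decreasing):
  μ^(1)=31; μ^(2)=-9; μ^(3)=-25

((0, 3, 0); (0, 1, 1); (3, 0, 0))


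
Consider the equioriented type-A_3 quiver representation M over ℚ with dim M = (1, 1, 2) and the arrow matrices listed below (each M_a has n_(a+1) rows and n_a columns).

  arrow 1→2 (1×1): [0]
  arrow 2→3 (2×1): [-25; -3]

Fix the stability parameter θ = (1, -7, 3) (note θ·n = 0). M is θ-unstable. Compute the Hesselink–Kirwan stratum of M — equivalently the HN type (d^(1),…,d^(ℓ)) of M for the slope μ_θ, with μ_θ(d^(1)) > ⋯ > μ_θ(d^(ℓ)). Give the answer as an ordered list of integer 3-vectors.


Interval decomposition of M: I[1,1], I[2,3], I[3,3].
HN type (ℓ=3): μ^(1)=3; μ^(2)=1; μ^(3)=-7

((0, 0, 2); (1, 0, 0); (0, 1, 0))


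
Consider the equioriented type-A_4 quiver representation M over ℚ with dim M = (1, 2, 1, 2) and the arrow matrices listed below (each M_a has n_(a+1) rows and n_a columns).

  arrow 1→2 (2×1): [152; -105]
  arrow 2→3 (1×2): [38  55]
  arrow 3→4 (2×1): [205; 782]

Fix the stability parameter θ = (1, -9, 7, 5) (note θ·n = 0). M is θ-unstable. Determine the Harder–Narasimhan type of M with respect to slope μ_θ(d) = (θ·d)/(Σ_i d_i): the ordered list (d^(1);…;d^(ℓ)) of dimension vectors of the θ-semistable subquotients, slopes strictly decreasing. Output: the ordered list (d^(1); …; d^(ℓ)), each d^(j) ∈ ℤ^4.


Via rank(M_{q-1}∘⋯∘M_p): M ≅ I[1,4], I[2,2], I[4,4].
μ_θ-semistable layers: μ^(1)=6; μ^(2)=5; μ^(3)=-4; μ^(4)=-9

((0, 0, 1, 1); (0, 0, 0, 1); (1, 1, 0, 0); (0, 1, 0, 0))


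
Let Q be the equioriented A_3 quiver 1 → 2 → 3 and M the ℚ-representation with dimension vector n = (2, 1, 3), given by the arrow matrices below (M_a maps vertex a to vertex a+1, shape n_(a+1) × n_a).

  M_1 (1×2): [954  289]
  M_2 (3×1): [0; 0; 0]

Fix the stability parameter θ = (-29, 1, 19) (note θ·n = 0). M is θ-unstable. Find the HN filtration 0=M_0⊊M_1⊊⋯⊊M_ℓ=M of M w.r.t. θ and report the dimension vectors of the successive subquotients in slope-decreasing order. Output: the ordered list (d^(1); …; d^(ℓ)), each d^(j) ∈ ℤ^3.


Via rank(M_{q-1}∘⋯∘M_p): M ≅ I[1,1], I[1,2], I[3,3]^3.
μ_θ-semistable layers: μ^(1)=19; μ^(2)=1; μ^(3)=-29

((0, 0, 3); (0, 1, 0); (2, 0, 0))


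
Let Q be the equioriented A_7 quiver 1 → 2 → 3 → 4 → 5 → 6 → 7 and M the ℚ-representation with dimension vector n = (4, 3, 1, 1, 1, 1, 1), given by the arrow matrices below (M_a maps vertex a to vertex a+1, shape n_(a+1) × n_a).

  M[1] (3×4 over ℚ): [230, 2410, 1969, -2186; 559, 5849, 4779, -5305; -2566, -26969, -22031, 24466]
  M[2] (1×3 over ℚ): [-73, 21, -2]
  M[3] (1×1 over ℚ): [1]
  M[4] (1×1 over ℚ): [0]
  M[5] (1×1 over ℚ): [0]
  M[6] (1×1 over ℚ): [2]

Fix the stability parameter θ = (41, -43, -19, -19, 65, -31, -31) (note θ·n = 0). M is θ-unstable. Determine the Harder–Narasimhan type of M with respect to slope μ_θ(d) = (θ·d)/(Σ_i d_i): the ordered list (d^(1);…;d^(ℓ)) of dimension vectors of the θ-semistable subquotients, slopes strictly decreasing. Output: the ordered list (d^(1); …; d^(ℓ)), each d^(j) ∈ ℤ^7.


Via rank(M_{q-1}∘⋯∘M_p): M ≅ I[1,1], I[1,2]^2, I[1,4], I[5,5], I[6,7].
μ_θ-semistable layers: μ^(1)=65; μ^(2)=41; μ^(3)=-1; μ^(4)=-10; μ^(5)=-31

((0, 0, 0, 0, 1, 0, 0); (1, 0, 0, 0, 0, 0, 0); (2, 2, 0, 0, 0, 0, 0); (1, 1, 1, 1, 0, 0, 0); (0, 0, 0, 0, 0, 1, 1))


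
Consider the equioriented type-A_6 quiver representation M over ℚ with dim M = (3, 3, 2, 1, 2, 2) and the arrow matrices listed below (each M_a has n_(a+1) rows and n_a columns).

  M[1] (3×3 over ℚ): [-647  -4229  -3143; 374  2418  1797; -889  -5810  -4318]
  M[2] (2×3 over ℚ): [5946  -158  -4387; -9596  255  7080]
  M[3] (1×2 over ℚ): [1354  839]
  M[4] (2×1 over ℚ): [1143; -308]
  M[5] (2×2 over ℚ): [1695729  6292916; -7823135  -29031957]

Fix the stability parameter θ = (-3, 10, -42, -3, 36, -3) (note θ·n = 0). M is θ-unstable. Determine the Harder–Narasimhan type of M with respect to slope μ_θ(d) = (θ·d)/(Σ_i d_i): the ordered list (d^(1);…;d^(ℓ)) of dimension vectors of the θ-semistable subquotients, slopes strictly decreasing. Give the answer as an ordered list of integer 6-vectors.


Barcode: M ≅ I[1,2], I[1,3], I[1,6], I[5,6]. HN layers by μ_θ (4 steps, strictly decreasing):
  μ^(1)=33/2; μ^(2)=10; μ^(3)=-3; μ^(4)=-35/3

((0, 0, 0, 0, 2, 2); (0, 1, 0, 0, 0, 0); (1, 0, 0, 1, 0, 0); (2, 2, 2, 0, 0, 0))


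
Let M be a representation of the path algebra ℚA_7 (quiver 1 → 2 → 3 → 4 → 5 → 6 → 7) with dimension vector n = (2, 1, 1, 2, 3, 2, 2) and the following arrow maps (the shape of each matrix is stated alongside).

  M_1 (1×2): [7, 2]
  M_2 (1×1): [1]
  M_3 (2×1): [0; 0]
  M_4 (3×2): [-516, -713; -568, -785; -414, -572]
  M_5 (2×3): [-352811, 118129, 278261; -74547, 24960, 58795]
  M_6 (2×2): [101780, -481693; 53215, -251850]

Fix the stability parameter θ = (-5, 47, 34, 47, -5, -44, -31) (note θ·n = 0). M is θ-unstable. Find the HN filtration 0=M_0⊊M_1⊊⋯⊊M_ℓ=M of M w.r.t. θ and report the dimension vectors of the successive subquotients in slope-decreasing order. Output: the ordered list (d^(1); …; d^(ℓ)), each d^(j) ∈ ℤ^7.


Barcode: M ≅ I[1,1], I[1,3], I[4,7]^2, I[5,5]. HN layers by μ_θ (3 steps, strictly decreasing):
  μ^(1)=81/2; μ^(2)=-5; μ^(3)=-33/4

((0, 1, 1, 0, 0, 0, 0); (2, 0, 0, 0, 1, 0, 0); (0, 0, 0, 2, 2, 2, 2))


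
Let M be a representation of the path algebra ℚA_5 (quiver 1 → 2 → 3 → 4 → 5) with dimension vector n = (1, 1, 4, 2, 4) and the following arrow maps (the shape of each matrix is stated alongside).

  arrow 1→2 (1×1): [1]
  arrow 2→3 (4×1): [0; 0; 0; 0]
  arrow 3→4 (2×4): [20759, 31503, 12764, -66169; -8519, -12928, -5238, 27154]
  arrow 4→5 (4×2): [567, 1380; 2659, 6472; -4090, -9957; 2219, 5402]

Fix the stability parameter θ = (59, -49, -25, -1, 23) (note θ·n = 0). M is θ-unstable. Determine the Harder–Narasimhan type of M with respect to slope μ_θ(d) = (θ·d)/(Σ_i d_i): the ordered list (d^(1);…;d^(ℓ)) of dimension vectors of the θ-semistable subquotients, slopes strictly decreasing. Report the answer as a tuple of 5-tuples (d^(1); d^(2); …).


Via rank(M_{q-1}∘⋯∘M_p): M ≅ I[1,2], I[3,3]^2, I[3,5]^2, I[5,5]^2.
μ_θ-semistable layers: μ^(1)=23; μ^(2)=5; μ^(3)=-1; μ^(4)=-25

((0, 0, 0, 0, 4); (1, 1, 0, 0, 0); (0, 0, 0, 2, 0); (0, 0, 4, 0, 0))


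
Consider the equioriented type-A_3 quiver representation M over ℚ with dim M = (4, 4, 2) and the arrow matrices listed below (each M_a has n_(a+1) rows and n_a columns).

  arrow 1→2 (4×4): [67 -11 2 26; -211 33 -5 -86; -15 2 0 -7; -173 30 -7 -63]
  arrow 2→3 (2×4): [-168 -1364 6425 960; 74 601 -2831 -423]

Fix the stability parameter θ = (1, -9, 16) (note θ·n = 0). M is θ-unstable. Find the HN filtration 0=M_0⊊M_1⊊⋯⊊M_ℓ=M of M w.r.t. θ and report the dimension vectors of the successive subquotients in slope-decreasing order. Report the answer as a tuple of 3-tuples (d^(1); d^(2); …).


Barcode: M ≅ I[1,1], I[1,2], I[1,3]^2, I[2,2]. HN layers by μ_θ (4 steps, strictly decreasing):
  μ^(1)=16; μ^(2)=1; μ^(3)=-4; μ^(4)=-9

((0, 0, 2); (1, 0, 0); (3, 3, 0); (0, 1, 0))


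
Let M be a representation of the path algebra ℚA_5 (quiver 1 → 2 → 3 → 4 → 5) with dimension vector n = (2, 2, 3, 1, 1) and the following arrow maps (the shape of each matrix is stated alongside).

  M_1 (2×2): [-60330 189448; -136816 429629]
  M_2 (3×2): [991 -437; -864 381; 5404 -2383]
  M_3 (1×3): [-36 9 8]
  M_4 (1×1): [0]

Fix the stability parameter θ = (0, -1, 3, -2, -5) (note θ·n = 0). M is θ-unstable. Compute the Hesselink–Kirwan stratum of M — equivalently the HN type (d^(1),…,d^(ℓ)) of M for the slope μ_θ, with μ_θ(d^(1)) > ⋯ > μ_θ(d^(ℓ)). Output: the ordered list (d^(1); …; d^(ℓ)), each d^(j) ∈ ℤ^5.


Interval decomposition of M: I[1,3], I[1,4], I[3,3], I[5,5].
HN type (ℓ=4): μ^(1)=3; μ^(2)=1/2; μ^(3)=-1/2; μ^(4)=-5

((0, 0, 2, 0, 0); (0, 0, 1, 1, 0); (2, 2, 0, 0, 0); (0, 0, 0, 0, 1))


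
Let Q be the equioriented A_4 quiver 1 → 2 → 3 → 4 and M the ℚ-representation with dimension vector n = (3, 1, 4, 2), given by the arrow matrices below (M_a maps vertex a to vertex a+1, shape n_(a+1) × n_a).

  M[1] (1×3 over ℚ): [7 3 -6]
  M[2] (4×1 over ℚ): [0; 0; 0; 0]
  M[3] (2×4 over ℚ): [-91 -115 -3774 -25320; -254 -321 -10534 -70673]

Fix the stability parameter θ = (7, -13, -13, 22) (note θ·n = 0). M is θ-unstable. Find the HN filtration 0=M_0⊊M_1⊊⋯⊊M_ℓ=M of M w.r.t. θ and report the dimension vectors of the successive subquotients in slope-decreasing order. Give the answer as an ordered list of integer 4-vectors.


Barcode: M ≅ I[1,1]^2, I[1,2], I[3,3]^2, I[3,4]^2. HN layers by μ_θ (4 steps, strictly decreasing):
  μ^(1)=22; μ^(2)=7; μ^(3)=-3; μ^(4)=-13

((0, 0, 0, 2); (2, 0, 0, 0); (1, 1, 0, 0); (0, 0, 4, 0))


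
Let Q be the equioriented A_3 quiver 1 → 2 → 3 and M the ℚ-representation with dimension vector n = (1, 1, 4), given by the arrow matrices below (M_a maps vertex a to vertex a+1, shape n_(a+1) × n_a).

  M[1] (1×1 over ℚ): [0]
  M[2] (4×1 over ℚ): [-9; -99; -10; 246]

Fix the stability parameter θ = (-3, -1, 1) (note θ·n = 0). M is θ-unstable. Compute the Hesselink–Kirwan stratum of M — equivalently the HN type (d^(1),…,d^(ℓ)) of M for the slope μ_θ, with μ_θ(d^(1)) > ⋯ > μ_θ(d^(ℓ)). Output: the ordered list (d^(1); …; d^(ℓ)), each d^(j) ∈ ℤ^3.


Barcode: M ≅ I[1,1], I[2,3], I[3,3]^3. HN layers by μ_θ (3 steps, strictly decreasing):
  μ^(1)=1; μ^(2)=-1; μ^(3)=-3

((0, 0, 4); (0, 1, 0); (1, 0, 0))


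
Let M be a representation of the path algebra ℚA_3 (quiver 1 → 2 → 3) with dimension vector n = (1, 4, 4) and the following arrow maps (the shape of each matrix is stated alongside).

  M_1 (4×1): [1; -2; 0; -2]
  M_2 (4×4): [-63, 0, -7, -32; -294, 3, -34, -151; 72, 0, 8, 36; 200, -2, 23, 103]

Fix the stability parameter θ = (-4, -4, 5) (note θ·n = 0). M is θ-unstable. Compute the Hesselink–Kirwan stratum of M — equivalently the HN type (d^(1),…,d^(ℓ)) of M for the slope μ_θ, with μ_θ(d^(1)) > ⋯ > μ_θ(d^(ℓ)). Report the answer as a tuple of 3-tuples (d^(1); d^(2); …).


Barcode: M ≅ I[1,3], I[2,3]^3. HN layers by μ_θ (2 steps, strictly decreasing):
  μ^(1)=5; μ^(2)=-4

((0, 0, 4); (1, 4, 0))


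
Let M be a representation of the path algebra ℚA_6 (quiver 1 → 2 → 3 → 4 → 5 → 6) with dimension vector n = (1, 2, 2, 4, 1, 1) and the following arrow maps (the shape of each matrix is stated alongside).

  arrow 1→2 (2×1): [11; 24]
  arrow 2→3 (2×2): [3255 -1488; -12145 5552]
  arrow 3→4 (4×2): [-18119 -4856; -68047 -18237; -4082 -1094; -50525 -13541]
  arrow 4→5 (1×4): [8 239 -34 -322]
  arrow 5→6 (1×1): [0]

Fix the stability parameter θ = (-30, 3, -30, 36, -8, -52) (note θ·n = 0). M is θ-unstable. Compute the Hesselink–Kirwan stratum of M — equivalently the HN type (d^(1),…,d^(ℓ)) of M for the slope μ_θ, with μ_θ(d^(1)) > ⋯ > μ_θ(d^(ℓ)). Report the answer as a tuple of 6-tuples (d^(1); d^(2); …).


Via rank(M_{q-1}∘⋯∘M_p): M ≅ I[1,4], I[2,2], I[3,5], I[4,4]^2, I[6,6].
μ_θ-semistable layers: μ^(1)=36; μ^(2)=14; μ^(3)=3; μ^(4)=-27/2; μ^(5)=-30; μ^(6)=-52

((0, 0, 0, 3, 0, 0); (0, 0, 0, 1, 1, 0); (0, 1, 0, 0, 0, 0); (0, 1, 1, 0, 0, 0); (1, 0, 1, 0, 0, 0); (0, 0, 0, 0, 0, 1))


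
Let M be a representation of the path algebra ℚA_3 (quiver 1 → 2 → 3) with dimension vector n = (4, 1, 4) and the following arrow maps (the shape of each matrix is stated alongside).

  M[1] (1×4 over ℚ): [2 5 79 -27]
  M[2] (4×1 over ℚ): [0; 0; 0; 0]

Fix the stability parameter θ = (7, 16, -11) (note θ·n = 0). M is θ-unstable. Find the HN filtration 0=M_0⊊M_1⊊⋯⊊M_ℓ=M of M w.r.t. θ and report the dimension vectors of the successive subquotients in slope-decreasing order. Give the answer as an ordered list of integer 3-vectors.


Interval decomposition of M: I[1,1]^3, I[1,2], I[3,3]^4.
HN type (ℓ=3): μ^(1)=16; μ^(2)=7; μ^(3)=-11

((0, 1, 0); (4, 0, 0); (0, 0, 4))


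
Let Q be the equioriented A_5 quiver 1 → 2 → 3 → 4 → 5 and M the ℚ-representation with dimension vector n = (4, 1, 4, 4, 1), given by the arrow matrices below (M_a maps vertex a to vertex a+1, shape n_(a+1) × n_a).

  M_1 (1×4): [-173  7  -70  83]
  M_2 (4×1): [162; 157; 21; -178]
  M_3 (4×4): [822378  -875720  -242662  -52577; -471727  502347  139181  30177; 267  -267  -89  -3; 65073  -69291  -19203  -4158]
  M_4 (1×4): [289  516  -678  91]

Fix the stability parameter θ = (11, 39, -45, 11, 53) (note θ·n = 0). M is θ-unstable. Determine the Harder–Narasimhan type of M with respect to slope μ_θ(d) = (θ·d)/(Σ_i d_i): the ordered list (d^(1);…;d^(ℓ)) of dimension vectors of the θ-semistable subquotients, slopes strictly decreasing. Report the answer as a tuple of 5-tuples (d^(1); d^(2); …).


Barcode: M ≅ I[1,1]^3, I[1,3], I[3,4]^2, I[3,5], I[4,4]. HN layers by μ_θ (4 steps, strictly decreasing):
  μ^(1)=53; μ^(2)=11; μ^(3)=5/3; μ^(4)=-45

((0, 0, 0, 0, 1); (3, 0, 0, 4, 0); (1, 1, 1, 0, 0); (0, 0, 3, 0, 0))


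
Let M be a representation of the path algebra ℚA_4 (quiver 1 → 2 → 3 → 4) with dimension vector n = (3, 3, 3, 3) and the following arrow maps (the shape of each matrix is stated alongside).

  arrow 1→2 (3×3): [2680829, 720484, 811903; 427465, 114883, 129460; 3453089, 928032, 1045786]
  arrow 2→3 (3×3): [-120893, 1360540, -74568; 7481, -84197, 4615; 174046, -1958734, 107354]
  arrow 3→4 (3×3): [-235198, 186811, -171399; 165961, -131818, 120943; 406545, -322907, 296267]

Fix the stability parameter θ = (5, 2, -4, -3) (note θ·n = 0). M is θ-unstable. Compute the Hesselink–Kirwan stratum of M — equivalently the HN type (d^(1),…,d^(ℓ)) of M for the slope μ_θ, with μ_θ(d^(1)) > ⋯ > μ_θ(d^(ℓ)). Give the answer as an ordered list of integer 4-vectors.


Via rank(M_{q-1}∘⋯∘M_p): M ≅ I[1,2], I[1,4]^2, I[3,4].
μ_θ-semistable layers: μ^(1)=7/2; μ^(2)=0; μ^(3)=-3; μ^(4)=-4

((1, 1, 0, 0); (2, 2, 2, 2); (0, 0, 0, 1); (0, 0, 1, 0))


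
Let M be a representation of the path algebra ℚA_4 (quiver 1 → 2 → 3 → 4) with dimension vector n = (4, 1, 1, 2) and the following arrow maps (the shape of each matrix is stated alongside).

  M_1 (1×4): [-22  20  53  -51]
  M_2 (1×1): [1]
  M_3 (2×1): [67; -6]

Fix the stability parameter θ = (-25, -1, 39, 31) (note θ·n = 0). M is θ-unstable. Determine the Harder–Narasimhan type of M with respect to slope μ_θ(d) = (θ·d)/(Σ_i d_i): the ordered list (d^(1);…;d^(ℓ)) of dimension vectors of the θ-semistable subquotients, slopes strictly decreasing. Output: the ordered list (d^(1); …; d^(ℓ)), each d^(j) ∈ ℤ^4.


Barcode: M ≅ I[1,1]^3, I[1,4], I[4,4]. HN layers by μ_θ (4 steps, strictly decreasing):
  μ^(1)=35; μ^(2)=31; μ^(3)=-1; μ^(4)=-25

((0, 0, 1, 1); (0, 0, 0, 1); (0, 1, 0, 0); (4, 0, 0, 0))


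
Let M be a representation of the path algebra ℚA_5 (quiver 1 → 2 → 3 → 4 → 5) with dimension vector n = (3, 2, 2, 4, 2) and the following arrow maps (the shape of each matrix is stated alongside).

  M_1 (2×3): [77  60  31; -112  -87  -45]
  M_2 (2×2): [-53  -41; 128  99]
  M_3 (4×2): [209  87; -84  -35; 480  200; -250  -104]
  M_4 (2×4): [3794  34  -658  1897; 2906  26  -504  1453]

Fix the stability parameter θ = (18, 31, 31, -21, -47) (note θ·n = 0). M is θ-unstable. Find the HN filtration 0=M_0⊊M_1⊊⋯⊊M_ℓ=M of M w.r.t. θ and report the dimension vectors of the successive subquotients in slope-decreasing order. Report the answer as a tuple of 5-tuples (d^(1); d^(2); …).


Interval decomposition of M: I[1,1], I[1,4]^2, I[4,5]^2.
HN type (ℓ=3): μ^(1)=18; μ^(2)=59/4; μ^(3)=-34

((1, 0, 0, 0, 0); (2, 2, 2, 2, 0); (0, 0, 0, 2, 2))


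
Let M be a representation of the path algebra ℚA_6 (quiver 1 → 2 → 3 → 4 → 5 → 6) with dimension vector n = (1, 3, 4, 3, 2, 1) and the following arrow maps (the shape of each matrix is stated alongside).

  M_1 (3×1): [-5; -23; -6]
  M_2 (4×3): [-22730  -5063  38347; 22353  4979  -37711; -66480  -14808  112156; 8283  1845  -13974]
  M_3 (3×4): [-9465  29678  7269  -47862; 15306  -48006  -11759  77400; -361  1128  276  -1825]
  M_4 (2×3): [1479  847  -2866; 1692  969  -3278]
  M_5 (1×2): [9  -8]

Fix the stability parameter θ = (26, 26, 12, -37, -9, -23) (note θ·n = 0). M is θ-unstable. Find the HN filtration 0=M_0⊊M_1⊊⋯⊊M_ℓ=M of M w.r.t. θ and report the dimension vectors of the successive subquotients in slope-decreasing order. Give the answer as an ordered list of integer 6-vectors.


Barcode: M ≅ I[1,6], I[2,4], I[2,5], I[3,3]. HN layers by μ_θ (4 steps, strictly decreasing):
  μ^(1)=12; μ^(2)=1/3; μ^(3)=-5/6; μ^(4)=-2

((0, 0, 1, 0, 0, 0); (0, 1, 1, 1, 0, 0); (1, 1, 1, 1, 1, 1); (0, 1, 1, 1, 1, 0))


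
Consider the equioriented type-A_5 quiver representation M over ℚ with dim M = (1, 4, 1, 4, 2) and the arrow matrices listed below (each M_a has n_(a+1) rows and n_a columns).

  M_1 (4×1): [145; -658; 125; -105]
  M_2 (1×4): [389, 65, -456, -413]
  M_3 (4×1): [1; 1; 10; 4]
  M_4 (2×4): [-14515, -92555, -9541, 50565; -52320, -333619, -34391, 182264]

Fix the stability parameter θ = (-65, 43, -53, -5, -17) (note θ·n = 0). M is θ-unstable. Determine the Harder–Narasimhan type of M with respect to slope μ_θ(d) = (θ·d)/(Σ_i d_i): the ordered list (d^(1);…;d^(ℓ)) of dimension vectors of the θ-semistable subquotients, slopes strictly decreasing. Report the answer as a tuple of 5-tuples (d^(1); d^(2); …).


Interval decomposition of M: I[1,2], I[2,2]^2, I[2,5], I[4,4]^2, I[4,5].
HN type (ℓ=5): μ^(1)=43; μ^(2)=-5; μ^(3)=-8; μ^(4)=-11; μ^(5)=-65

((0, 3, 0, 0, 0); (0, 0, 0, 2, 0); (0, 1, 1, 1, 1); (0, 0, 0, 1, 1); (1, 0, 0, 0, 0))


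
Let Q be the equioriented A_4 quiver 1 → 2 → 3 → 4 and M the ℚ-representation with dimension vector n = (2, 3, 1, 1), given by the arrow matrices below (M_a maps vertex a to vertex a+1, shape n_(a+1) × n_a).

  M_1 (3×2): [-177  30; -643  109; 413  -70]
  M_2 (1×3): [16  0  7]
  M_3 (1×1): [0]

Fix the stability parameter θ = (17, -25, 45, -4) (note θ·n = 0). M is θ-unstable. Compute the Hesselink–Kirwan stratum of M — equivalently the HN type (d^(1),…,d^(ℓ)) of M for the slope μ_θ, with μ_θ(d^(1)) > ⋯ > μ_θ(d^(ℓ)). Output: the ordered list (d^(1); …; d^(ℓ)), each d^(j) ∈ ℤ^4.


Barcode: M ≅ I[1,2], I[1,3], I[2,2], I[4,4]. HN layers by μ_θ (3 steps, strictly decreasing):
  μ^(1)=45; μ^(2)=-4; μ^(3)=-25

((0, 0, 1, 0); (2, 2, 0, 1); (0, 1, 0, 0))


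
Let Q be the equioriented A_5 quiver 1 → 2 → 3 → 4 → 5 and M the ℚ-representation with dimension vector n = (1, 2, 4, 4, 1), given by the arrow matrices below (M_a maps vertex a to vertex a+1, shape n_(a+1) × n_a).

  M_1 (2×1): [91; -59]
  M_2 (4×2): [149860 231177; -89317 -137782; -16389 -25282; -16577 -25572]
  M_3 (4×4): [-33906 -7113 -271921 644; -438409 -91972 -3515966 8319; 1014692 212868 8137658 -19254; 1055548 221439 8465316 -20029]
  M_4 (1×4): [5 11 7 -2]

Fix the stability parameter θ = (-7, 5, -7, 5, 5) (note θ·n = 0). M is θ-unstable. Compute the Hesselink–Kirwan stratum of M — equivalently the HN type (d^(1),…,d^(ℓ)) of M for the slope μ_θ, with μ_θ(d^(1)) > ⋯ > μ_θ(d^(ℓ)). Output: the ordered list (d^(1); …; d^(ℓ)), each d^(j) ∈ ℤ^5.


Barcode: M ≅ I[1,3], I[2,5], I[3,4]^2, I[4,4]. HN layers by μ_θ (3 steps, strictly decreasing):
  μ^(1)=5; μ^(2)=-1; μ^(3)=-7

((0, 0, 0, 4, 1); (0, 2, 2, 0, 0); (1, 0, 2, 0, 0))


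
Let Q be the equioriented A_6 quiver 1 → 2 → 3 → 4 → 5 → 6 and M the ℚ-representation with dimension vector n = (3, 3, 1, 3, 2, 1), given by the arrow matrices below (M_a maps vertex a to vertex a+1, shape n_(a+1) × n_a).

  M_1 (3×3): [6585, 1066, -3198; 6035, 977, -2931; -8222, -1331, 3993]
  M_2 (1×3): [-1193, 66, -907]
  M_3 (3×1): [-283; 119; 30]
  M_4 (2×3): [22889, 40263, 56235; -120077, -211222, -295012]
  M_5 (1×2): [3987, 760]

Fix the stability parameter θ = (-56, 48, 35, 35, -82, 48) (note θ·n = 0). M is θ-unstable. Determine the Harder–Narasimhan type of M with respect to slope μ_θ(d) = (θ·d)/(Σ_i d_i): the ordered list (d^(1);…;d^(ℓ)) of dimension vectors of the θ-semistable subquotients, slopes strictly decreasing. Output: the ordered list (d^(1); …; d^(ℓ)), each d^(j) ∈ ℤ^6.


Interval decomposition of M: I[1,1], I[1,2], I[1,5], I[2,2], I[4,4], I[4,6].
HN type (ℓ=5): μ^(1)=48; μ^(2)=35; μ^(3)=9; μ^(4)=-47/2; μ^(5)=-56

((0, 2, 0, 0, 0, 1); (0, 0, 0, 1, 0, 0); (0, 1, 1, 1, 1, 0); (0, 0, 0, 1, 1, 0); (3, 0, 0, 0, 0, 0))


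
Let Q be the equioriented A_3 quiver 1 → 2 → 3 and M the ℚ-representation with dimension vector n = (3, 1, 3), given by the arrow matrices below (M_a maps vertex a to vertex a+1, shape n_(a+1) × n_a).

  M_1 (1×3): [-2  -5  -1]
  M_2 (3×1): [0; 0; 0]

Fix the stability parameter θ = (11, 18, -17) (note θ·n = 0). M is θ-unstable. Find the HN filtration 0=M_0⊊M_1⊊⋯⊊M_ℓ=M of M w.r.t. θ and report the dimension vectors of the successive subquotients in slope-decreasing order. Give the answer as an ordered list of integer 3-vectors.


Barcode: M ≅ I[1,1]^2, I[1,2], I[3,3]^3. HN layers by μ_θ (3 steps, strictly decreasing):
  μ^(1)=18; μ^(2)=11; μ^(3)=-17

((0, 1, 0); (3, 0, 0); (0, 0, 3))


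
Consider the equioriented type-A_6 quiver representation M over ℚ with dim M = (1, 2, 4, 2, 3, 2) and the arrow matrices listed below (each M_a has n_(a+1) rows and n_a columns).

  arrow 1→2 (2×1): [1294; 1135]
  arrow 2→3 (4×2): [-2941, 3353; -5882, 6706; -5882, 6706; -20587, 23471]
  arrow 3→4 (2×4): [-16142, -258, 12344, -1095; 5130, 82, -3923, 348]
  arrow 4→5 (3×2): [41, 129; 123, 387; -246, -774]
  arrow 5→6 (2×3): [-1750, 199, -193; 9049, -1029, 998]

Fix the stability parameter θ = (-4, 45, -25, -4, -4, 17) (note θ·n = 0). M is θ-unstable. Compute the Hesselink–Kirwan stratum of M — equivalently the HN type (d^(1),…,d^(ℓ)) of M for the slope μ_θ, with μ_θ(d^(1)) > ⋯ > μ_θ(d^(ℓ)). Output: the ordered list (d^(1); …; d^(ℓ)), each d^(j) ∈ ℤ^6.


Via rank(M_{q-1}∘⋯∘M_p): M ≅ I[1,6], I[2,2], I[3,3]^2, I[3,4], I[5,5], I[5,6].
μ_θ-semistable layers: μ^(1)=45; μ^(2)=17; μ^(3)=3; μ^(4)=-4; μ^(5)=-25

((0, 1, 0, 0, 0, 0); (0, 0, 0, 0, 0, 2); (0, 1, 1, 1, 1, 0); (1, 0, 0, 1, 2, 0); (0, 0, 3, 0, 0, 0))


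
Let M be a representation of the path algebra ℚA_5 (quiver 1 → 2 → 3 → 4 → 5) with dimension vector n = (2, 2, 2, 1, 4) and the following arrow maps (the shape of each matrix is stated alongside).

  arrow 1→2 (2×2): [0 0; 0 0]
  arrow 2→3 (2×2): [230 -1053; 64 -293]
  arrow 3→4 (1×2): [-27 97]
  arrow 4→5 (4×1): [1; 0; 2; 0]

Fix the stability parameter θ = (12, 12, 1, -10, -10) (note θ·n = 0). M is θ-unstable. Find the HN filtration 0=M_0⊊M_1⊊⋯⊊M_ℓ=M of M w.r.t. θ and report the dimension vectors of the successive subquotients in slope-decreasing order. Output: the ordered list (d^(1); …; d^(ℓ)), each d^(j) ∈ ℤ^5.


Interval decomposition of M: I[1,1]^2, I[2,3], I[2,5], I[5,5]^3.
HN type (ℓ=4): μ^(1)=12; μ^(2)=13/2; μ^(3)=-7/4; μ^(4)=-10

((2, 0, 0, 0, 0); (0, 1, 1, 0, 0); (0, 1, 1, 1, 1); (0, 0, 0, 0, 3))


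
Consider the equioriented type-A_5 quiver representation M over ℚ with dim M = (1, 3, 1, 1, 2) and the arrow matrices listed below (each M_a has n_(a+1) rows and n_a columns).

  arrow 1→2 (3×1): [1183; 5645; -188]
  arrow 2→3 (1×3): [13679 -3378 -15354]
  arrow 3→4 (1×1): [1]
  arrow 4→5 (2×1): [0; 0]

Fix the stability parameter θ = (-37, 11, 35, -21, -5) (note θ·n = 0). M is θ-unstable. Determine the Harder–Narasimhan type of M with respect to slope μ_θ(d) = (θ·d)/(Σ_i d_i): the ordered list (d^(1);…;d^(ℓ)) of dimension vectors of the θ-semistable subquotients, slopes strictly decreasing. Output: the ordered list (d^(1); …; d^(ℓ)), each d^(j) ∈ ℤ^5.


Barcode: M ≅ I[1,4], I[2,2]^2, I[5,5]^2. HN layers by μ_θ (4 steps, strictly decreasing):
  μ^(1)=11; μ^(2)=25/3; μ^(3)=-5; μ^(4)=-37

((0, 2, 0, 0, 0); (0, 1, 1, 1, 0); (0, 0, 0, 0, 2); (1, 0, 0, 0, 0))


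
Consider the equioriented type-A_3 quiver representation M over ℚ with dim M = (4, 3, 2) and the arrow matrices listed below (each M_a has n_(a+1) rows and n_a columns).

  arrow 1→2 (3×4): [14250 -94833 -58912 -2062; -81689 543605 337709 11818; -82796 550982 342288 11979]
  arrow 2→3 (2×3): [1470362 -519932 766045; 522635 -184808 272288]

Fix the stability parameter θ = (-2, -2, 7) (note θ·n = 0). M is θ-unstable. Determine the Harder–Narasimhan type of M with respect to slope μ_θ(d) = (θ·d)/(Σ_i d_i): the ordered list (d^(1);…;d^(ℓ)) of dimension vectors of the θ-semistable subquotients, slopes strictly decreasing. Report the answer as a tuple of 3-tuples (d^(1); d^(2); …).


Barcode: M ≅ I[1,1], I[1,2], I[1,3]^2. HN layers by μ_θ (2 steps, strictly decreasing):
  μ^(1)=7; μ^(2)=-2

((0, 0, 2); (4, 3, 0))


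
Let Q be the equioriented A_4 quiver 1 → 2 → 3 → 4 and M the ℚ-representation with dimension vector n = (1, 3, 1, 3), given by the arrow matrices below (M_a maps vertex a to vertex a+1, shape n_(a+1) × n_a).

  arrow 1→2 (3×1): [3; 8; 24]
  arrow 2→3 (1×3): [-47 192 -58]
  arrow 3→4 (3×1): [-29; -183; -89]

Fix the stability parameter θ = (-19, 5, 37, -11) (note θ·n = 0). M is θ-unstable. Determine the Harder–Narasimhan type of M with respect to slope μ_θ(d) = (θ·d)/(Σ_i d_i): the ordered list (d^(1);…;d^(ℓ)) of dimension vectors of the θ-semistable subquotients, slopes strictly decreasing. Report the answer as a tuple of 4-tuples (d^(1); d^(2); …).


Interval decomposition of M: I[1,4], I[2,2]^2, I[4,4]^2.
HN type (ℓ=4): μ^(1)=13; μ^(2)=5; μ^(3)=-11; μ^(4)=-19

((0, 0, 1, 1); (0, 3, 0, 0); (0, 0, 0, 2); (1, 0, 0, 0))


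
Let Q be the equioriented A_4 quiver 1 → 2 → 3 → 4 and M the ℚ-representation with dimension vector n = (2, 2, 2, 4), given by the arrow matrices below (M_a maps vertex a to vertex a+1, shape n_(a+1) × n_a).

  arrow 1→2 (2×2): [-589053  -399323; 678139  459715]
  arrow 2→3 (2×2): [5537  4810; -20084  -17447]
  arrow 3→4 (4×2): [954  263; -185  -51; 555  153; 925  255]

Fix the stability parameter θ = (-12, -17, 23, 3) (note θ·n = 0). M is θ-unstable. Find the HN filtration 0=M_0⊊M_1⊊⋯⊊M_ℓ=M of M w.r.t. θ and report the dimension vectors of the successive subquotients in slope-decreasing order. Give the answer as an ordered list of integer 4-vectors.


Interval decomposition of M: I[1,4]^2, I[4,4]^2.
HN type (ℓ=3): μ^(1)=13; μ^(2)=3; μ^(3)=-29/2

((0, 0, 2, 2); (0, 0, 0, 2); (2, 2, 0, 0))


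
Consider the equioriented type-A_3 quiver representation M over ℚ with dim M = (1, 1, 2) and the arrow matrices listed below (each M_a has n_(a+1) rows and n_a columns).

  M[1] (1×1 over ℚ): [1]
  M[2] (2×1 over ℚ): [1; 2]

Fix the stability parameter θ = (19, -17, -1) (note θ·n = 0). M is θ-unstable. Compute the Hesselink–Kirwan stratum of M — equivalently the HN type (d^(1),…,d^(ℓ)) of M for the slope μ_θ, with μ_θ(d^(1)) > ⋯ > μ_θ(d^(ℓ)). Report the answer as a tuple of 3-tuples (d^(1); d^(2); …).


Interval decomposition of M: I[1,3], I[3,3].
HN type (ℓ=2): μ^(1)=1/3; μ^(2)=-1

((1, 1, 1); (0, 0, 1))


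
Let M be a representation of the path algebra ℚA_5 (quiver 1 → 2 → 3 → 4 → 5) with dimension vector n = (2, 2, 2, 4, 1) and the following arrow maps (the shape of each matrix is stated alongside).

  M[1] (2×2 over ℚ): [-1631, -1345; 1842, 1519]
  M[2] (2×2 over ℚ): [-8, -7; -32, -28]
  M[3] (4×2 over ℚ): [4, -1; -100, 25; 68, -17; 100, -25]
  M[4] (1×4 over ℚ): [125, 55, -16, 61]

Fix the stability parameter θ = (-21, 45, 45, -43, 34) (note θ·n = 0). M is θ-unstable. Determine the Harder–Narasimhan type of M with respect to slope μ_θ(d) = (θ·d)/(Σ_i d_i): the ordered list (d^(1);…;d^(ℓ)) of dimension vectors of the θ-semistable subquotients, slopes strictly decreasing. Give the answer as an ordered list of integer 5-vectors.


Via rank(M_{q-1}∘⋯∘M_p): M ≅ I[1,2], I[1,3], I[3,5], I[4,4]^3.
μ_θ-semistable layers: μ^(1)=45; μ^(2)=34; μ^(3)=1; μ^(4)=-21; μ^(5)=-43

((0, 2, 1, 0, 0); (0, 0, 0, 0, 1); (0, 0, 1, 1, 0); (2, 0, 0, 0, 0); (0, 0, 0, 3, 0))


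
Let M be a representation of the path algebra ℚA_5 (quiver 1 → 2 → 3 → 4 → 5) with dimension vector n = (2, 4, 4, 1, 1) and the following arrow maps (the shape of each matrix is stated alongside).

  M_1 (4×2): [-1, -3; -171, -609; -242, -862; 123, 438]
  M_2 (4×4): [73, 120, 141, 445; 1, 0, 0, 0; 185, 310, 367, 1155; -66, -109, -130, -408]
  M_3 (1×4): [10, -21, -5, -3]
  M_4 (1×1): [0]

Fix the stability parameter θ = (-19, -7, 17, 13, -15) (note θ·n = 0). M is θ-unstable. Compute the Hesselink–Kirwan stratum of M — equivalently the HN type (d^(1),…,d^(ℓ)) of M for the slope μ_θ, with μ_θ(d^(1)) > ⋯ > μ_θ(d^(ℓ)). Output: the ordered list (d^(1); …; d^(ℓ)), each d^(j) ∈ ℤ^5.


Barcode: M ≅ I[1,3], I[1,4], I[2,2], I[2,3], I[3,3], I[5,5]. HN layers by μ_θ (5 steps, strictly decreasing):
  μ^(1)=17; μ^(2)=15; μ^(3)=-7; μ^(4)=-15; μ^(5)=-19

((0, 0, 3, 0, 0); (0, 0, 1, 1, 0); (0, 4, 0, 0, 0); (0, 0, 0, 0, 1); (2, 0, 0, 0, 0))


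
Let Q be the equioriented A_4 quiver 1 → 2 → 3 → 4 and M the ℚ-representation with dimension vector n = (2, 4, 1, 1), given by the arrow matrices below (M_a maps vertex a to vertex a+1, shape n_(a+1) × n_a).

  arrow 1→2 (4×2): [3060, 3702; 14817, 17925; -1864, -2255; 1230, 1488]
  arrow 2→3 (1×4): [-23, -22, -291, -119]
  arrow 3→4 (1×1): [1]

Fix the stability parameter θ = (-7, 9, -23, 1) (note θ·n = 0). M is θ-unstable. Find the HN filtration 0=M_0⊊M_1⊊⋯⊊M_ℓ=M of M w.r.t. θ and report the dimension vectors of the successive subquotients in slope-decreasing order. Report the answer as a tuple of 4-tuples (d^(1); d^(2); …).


Barcode: M ≅ I[1,2], I[1,4], I[2,2]^2. HN layers by μ_θ (3 steps, strictly decreasing):
  μ^(1)=9; μ^(2)=1; μ^(3)=-7

((0, 3, 0, 0); (0, 0, 0, 1); (2, 1, 1, 0))


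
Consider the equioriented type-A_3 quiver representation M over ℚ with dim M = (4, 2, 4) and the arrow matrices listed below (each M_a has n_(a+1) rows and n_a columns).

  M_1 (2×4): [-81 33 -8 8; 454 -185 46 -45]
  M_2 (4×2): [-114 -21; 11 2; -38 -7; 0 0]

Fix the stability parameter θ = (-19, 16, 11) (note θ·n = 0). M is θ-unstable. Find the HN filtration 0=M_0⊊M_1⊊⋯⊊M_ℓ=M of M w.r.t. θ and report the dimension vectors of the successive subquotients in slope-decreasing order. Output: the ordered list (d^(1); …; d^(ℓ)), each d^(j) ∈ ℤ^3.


Interval decomposition of M: I[1,1]^2, I[1,3]^2, I[3,3]^2.
HN type (ℓ=3): μ^(1)=27/2; μ^(2)=11; μ^(3)=-19

((0, 2, 2); (0, 0, 2); (4, 0, 0))


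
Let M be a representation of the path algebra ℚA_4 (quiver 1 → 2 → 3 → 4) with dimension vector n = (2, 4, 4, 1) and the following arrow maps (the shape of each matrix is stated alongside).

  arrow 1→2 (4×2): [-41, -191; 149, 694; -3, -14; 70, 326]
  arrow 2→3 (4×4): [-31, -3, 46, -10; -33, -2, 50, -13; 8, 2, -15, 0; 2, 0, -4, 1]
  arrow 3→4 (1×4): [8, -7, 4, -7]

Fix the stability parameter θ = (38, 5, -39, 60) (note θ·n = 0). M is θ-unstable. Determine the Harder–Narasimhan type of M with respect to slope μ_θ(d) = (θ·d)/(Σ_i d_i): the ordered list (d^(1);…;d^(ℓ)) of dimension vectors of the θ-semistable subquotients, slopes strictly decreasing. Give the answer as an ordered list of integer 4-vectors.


Barcode: M ≅ I[1,3], I[1,4], I[2,3]^2. HN layers by μ_θ (3 steps, strictly decreasing):
  μ^(1)=60; μ^(2)=4/3; μ^(3)=-17

((0, 0, 0, 1); (2, 2, 2, 0); (0, 2, 2, 0))
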